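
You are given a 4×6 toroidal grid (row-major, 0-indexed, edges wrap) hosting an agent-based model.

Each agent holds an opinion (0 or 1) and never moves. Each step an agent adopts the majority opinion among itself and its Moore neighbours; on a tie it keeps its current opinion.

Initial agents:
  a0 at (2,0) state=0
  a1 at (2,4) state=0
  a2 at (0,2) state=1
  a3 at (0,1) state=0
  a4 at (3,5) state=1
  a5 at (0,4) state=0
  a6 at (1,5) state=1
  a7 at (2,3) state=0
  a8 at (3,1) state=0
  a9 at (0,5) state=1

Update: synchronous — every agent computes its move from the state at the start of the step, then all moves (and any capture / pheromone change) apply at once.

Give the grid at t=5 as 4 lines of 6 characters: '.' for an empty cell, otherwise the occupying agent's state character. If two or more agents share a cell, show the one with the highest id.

t=1: a0@(2,0):0 a1@(2,4):0 a2@(0,2):0 a3@(0,1):0 a4@(3,5):0 a5@(0,4):1 a6@(1,5):0 a7@(2,3):0 a8@(3,1):0 a9@(0,5):1
t=2: (unchanged — steady state)

.00.11
.....0
0..00.
.0...0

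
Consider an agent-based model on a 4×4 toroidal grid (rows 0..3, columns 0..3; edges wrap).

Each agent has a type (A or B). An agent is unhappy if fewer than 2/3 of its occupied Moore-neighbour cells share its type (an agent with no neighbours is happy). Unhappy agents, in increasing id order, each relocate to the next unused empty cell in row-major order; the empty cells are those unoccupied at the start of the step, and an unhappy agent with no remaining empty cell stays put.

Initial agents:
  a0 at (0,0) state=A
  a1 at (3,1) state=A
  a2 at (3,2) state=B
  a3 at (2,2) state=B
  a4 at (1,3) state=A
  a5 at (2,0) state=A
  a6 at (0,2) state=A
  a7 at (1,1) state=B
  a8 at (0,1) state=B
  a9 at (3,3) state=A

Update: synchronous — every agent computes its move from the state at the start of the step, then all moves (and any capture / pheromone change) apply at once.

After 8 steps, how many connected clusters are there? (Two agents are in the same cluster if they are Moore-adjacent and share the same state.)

2

t=1: a0@(0,3):A a1@(1,0):A a2@(1,2):B a3@(2,1):B a4@(1,3):A a5@(2,0):A a6@(2,3):A a7@(3,0):B a8@(0,1):B a9@(3,3):A
t=2: a0@(0,0):A a1@(1,0):A a2@(0,2):B a3@(1,1):B a4@(1,3):A a5@(2,0):A a6@(2,3):A a7@(2,2):B a8@(0,1):B a9@(3,3):A
t=3: a0@(0,3):A a1@(1,0):A a2@(1,2):B a3@(2,1):B a4@(1,3):A a5@(2,0):A a6@(2,3):A a7@(3,0):B a8@(3,1):B a9@(3,2):A
t=4: a0@(0,0):A a1@(1,0):A a2@(0,1):B a3@(0,2):B a4@(1,3):A a5@(1,1):A a6@(2,3):A a7@(2,2):B a8@(3,3):B a9@(3,2):A
t=5: a0@(0,3):A a1@(1,0):A a2@(1,2):B a3@(2,0):B a4@(2,1):A a5@(3,0):A a6@(3,1):A a7@(2,2):B a8@(3,3):B a9@(3,2):A
t=6: a0@(0,0):A a1@(1,0):A a2@(0,1):B a3@(0,2):B a4@(1,1):A a5@(1,3):A a6@(2,3):A a7@(2,2):B a8@(3,3):B a9@(3,2):A
t=7: a0@(0,3):A a1@(1,0):A a2@(1,2):B a3@(2,0):B a4@(2,1):A a5@(3,0):A a6@(3,1):A a7@(2,2):B a8@(3,3):B a9@(3,2):A
t=8: a0@(0,0):A a1@(1,0):A a2@(0,1):B a3@(0,2):B a4@(1,1):A a5@(1,3):A a6@(2,3):A a7@(2,2):B a8@(3,3):B a9@(3,2):A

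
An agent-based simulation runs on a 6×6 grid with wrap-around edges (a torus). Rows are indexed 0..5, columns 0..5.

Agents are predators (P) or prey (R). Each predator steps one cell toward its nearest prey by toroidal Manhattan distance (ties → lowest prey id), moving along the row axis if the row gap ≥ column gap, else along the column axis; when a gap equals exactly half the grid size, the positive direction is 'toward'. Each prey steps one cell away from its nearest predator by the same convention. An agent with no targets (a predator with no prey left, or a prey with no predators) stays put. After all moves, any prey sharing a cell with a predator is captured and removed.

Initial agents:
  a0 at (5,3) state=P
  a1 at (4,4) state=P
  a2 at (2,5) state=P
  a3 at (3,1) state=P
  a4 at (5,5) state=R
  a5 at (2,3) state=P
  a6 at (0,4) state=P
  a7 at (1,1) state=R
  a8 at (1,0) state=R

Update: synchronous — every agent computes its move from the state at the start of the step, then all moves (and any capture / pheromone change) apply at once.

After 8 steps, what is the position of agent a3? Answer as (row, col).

(1, 1)

t=1: a0@(5,4):P a1@(5,4):P a2@(1,5):P a3@(2,1):P a4@(5,0):R a5@(2,2):P a6@(5,4):P a7@(0,1):R a8@(0,0):R
t=2: a0@(5,5):P a1@(5,5):P a2@(0,5):P a3@(1,1):P a4@(5,1):R a5@(1,2):P a6@(5,5):P a7@(5,1):R a8@(5,0):R
t=3: a0@(5,0):P a1@(5,0):P a2@(5,5):P a3@(0,1):P a4@(5,2):R a5@(0,2):P a6@(5,0):P a7@(5,2):R a8@(5,1):R
t=4: a0@(5,1):P a1@(5,1):P a2@(5,0):P a3@(5,1):P a4@(4,2):R a5@(5,2):P a6@(5,1):P a7@(4,2):R
t=5: a0@(4,1):P a1@(4,1):P a2@(5,1):P a3@(4,1):P a4@(3,2):R a5@(4,2):P a6@(4,1):P a7@(3,2):R
t=6: a0@(3,1):P a1@(3,1):P a2@(4,1):P a3@(3,1):P a4@(2,2):R a5@(3,2):P a6@(3,1):P a7@(2,2):R
t=7: a0@(2,1):P a1@(2,1):P a2@(3,1):P a3@(2,1):P a4@(1,2):R a5@(2,2):P a6@(2,1):P a7@(1,2):R
t=8: a0@(1,1):P a1@(1,1):P a2@(2,1):P a3@(1,1):P a4@(0,2):R a5@(1,2):P a6@(1,1):P a7@(0,2):R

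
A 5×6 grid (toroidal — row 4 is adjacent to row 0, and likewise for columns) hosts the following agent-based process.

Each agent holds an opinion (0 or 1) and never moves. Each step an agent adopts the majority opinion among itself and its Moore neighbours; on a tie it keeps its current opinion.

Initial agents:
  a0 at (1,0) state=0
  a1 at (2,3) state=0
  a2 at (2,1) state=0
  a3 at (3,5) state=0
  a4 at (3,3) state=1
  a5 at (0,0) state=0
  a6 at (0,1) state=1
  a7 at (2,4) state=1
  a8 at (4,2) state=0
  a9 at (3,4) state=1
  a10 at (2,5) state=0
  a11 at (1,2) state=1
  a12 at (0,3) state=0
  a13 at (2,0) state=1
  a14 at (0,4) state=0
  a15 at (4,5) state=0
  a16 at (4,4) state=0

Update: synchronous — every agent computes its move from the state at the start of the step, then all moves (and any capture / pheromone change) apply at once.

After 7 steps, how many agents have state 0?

t=1: a0@(1,0):0 a1@(2,3):1 a2@(2,1):0 a3@(3,5):0 a4@(3,3):1 a5@(0,0):0 a6@(0,1):0 a7@(2,4):1 a8@(4,2):0 a9@(3,4):0 a10@(2,5):0 a11@(1,2):0 a12@(0,3):0 a13@(2,0):0 a14@(0,4):0 a15@(4,5):0 a16@(4,4):0
t=2: (unchanged — steady state)

14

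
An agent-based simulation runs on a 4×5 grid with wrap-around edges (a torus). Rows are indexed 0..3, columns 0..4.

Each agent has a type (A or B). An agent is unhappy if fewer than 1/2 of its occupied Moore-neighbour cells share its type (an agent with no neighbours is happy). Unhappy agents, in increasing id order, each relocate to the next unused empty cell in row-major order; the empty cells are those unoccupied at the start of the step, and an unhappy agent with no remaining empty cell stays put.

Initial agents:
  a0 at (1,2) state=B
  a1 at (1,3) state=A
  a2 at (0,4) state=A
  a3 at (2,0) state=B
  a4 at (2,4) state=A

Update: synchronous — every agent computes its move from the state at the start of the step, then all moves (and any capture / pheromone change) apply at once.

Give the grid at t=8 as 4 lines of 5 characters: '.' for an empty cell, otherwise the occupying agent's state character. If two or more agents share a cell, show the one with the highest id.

BB..A
...A.
....A
.....

t=1: a0@(0,0):B a1@(1,3):A a2@(0,4):A a3@(0,1):B a4@(2,4):A
t=2: (unchanged — steady state)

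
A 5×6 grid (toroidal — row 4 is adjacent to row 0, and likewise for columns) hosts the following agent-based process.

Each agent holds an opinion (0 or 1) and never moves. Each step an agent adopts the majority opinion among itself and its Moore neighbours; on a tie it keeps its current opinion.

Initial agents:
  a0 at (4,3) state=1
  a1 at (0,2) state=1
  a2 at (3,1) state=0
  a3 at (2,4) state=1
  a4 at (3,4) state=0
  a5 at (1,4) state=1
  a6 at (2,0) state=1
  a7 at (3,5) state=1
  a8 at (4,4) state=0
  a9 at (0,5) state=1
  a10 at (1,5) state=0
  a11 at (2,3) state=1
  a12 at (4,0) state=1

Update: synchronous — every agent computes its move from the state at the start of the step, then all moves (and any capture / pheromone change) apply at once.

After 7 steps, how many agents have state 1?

13

t=1: a0@(4,3):1 a1@(0,2):1 a2@(3,1):1 a3@(2,4):1 a4@(3,4):1 a5@(1,4):1 a6@(2,0):1 a7@(3,5):1 a8@(4,4):1 a9@(0,5):1 a10@(1,5):1 a11@(2,3):1 a12@(4,0):1
t=2: (unchanged — steady state)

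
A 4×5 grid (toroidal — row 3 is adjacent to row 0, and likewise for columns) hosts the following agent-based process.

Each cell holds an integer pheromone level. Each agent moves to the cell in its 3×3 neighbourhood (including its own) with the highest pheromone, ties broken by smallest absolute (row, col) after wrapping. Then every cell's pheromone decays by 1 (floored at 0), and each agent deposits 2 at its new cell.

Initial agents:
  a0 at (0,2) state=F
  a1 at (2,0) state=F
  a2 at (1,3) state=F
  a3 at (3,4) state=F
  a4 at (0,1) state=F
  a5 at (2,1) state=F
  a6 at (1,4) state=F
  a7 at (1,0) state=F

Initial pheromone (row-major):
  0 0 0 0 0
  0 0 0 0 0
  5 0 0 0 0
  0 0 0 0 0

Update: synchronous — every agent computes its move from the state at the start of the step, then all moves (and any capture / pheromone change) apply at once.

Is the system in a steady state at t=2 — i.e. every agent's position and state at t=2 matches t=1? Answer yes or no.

no

t=1: a0@(0,1) a1@(2,0) a2@(0,2) a3@(2,0) a4@(0,0) a5@(2,0) a6@(2,0) a7@(2,0) | pheromone: 2 2 2 0 0 / 0 0 0 0 0 / 14 0 0 0 0 / 0 0 0 0 0
t=2: a0@(0,0) a1@(2,0) a2@(0,1) a3@(2,0) a4@(0,0) a5@(2,0) a6@(2,0) a7@(2,0) | pheromone: 5 3 1 0 0 / 0 0 0 0 0 / 23 0 0 0 0 / 0 0 0 0 0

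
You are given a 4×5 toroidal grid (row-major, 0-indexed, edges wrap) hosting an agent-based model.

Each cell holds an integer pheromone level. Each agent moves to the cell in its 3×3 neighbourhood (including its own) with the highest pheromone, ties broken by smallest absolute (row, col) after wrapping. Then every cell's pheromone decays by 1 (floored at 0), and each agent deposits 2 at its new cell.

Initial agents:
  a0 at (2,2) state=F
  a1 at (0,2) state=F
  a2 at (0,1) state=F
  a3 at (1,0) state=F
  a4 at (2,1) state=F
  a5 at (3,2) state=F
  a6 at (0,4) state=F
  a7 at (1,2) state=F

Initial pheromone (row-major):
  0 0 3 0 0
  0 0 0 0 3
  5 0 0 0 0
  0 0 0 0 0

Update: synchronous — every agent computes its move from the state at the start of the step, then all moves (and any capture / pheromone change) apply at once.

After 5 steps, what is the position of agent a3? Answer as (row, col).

t=1: a0@(1,1) a1@(0,2) a2@(0,2) a3@(2,0) a4@(2,0) a5@(0,2) a6@(1,4) a7@(0,2) | pheromone: 0 0 10 0 0 / 0 2 0 0 4 / 8 0 0 0 0 / 0 0 0 0 0
t=2: a0@(0,2) a1@(0,2) a2@(0,2) a3@(2,0) a4@(2,0) a5@(0,2) a6@(2,0) a7@(0,2) | pheromone: 0 0 19 0 0 / 0 1 0 0 3 / 13 0 0 0 0 / 0 0 0 0 0
t=3: a0@(0,2) a1@(0,2) a2@(0,2) a3@(2,0) a4@(2,0) a5@(0,2) a6@(2,0) a7@(0,2) | pheromone: 0 0 28 0 0 / 0 0 0 0 2 / 18 0 0 0 0 / 0 0 0 0 0
t=4: a0@(0,2) a1@(0,2) a2@(0,2) a3@(2,0) a4@(2,0) a5@(0,2) a6@(2,0) a7@(0,2) | pheromone: 0 0 37 0 0 / 0 0 0 0 1 / 23 0 0 0 0 / 0 0 0 0 0
t=5: a0@(0,2) a1@(0,2) a2@(0,2) a3@(2,0) a4@(2,0) a5@(0,2) a6@(2,0) a7@(0,2) | pheromone: 0 0 46 0 0 / 0 0 0 0 0 / 28 0 0 0 0 / 0 0 0 0 0

(2, 0)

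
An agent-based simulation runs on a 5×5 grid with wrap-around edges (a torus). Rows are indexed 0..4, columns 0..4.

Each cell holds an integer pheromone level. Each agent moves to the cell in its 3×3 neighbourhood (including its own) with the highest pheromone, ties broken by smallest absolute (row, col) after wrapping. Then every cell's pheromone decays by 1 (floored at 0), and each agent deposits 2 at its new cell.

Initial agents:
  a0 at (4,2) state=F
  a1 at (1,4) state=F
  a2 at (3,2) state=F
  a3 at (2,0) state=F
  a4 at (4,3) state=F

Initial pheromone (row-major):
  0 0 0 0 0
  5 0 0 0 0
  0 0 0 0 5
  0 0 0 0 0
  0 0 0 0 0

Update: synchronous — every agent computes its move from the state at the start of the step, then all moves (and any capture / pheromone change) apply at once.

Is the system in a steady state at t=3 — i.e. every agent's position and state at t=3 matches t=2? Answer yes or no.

t=1: a0@(0,1) a1@(1,0) a2@(2,1) a3@(1,0) a4@(0,2) | pheromone: 0 2 2 0 0 / 8 0 0 0 0 / 0 2 0 0 4 / 0 0 0 0 0 / 0 0 0 0 0
t=2: a0@(1,0) a1@(1,0) a2@(1,0) a3@(1,0) a4@(0,1) | pheromone: 0 3 1 0 0 / 15 0 0 0 0 / 0 1 0 0 3 / 0 0 0 0 0 / 0 0 0 0 0
t=3: a0@(1,0) a1@(1,0) a2@(1,0) a3@(1,0) a4@(1,0) | pheromone: 0 2 0 0 0 / 24 0 0 0 0 / 0 0 0 0 2 / 0 0 0 0 0 / 0 0 0 0 0

no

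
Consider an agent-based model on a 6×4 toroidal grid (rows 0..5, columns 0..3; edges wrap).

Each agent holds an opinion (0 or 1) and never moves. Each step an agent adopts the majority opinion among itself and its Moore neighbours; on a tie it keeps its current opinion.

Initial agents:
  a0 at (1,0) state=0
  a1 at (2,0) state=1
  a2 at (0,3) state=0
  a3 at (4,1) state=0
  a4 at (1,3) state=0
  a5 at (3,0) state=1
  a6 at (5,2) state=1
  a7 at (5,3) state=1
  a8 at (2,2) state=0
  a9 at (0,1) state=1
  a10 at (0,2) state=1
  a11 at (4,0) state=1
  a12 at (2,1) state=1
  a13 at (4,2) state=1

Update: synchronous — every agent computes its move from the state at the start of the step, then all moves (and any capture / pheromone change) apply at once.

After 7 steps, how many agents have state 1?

t=1: a0@(1,0):0 a1@(2,0):1 a2@(0,3):0 a3@(4,1):1 a4@(1,3):0 a5@(3,0):1 a6@(5,2):1 a7@(5,3):1 a8@(2,2):0 a9@(0,1):1 a10@(0,2):1 a11@(4,0):1 a12@(2,1):1 a13@(4,2):1
t=2: (unchanged — steady state)

10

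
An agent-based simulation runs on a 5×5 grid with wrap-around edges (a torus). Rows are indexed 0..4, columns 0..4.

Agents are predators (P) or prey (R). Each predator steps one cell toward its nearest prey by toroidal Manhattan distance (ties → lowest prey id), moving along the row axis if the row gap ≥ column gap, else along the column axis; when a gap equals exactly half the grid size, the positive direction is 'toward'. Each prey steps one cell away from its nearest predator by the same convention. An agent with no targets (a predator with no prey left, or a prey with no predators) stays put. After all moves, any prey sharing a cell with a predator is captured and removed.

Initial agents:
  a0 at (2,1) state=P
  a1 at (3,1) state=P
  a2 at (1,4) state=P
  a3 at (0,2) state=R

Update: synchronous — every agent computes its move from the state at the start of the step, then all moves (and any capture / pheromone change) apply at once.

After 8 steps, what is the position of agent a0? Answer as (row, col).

t=1: a0@(1,1):P a1@(4,1):P a2@(1,3):P a3@(4,2):R
t=2: a0@(0,1):P a1@(4,2):P a2@(0,3):P a3@(4,3):R
t=3: a0@(0,2):P a1@(4,3):P a2@(4,3):P a3@(4,4):R
t=4: a0@(0,3):P a1@(4,4):P a2@(4,4):P a3@(4,0):R
t=5: a0@(0,4):P a1@(4,0):P a2@(4,0):P a3@(4,1):R
t=6: a0@(0,0):P a1@(4,1):P a2@(4,1):P a3@(4,2):R
t=7: a0@(0,1):P a1@(4,2):P a2@(4,2):P a3@(4,3):R
t=8: a0@(0,2):P a1@(4,3):P a2@(4,3):P a3@(4,4):R

(0, 2)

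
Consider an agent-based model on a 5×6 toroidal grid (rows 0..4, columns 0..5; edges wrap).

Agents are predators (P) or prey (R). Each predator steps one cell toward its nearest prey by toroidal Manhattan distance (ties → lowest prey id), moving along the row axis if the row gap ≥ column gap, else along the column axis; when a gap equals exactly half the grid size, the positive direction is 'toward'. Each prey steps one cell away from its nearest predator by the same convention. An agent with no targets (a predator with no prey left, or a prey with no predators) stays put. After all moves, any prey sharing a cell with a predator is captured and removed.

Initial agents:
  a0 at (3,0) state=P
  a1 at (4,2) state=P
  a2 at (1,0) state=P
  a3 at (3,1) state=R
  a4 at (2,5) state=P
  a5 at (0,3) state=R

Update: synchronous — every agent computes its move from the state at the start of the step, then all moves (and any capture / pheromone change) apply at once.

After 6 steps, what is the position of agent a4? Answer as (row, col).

t=1: a0@(3,1):P a1@(3,2):P a2@(2,0):P a4@(2,0):P a5@(1,3):R
t=2: a0@(2,1):P a1@(2,2):P a2@(2,1):P a4@(2,1):P a5@(0,3):R
t=3: a0@(1,1):P a1@(1,2):P a2@(1,1):P a4@(1,1):P a5@(4,3):R
t=4: a0@(0,1):P a1@(0,2):P a2@(0,1):P a4@(0,1):P a5@(3,3):R
t=5: a0@(4,1):P a1@(4,2):P a2@(4,1):P a4@(4,1):P a5@(2,3):R
t=6: a0@(3,1):P a1@(3,2):P a2@(3,1):P a4@(3,1):P a5@(1,3):R

(3, 1)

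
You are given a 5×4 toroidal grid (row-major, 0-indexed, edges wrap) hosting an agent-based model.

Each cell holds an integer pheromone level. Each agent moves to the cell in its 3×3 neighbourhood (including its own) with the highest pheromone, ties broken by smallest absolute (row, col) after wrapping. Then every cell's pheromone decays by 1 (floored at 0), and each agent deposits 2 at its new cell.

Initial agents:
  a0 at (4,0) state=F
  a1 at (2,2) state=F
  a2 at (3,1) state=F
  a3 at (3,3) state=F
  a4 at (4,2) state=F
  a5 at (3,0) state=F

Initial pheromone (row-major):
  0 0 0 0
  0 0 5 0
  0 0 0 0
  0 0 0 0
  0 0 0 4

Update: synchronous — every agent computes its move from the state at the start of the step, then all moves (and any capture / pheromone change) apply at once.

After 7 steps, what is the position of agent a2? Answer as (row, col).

(2, 0)

t=1: a0@(4,3) a1@(1,2) a2@(2,0) a3@(4,3) a4@(4,3) a5@(4,3) | pheromone: 0 0 0 0 / 0 0 6 0 / 2 0 0 0 / 0 0 0 0 / 0 0 0 11
t=2: a0@(4,3) a1@(1,2) a2@(2,0) a3@(4,3) a4@(4,3) a5@(4,3) | pheromone: 0 0 0 0 / 0 0 7 0 / 3 0 0 0 / 0 0 0 0 / 0 0 0 18
t=3: a0@(4,3) a1@(1,2) a2@(2,0) a3@(4,3) a4@(4,3) a5@(4,3) | pheromone: 0 0 0 0 / 0 0 8 0 / 4 0 0 0 / 0 0 0 0 / 0 0 0 25
t=4: a0@(4,3) a1@(1,2) a2@(2,0) a3@(4,3) a4@(4,3) a5@(4,3) | pheromone: 0 0 0 0 / 0 0 9 0 / 5 0 0 0 / 0 0 0 0 / 0 0 0 32
t=5: a0@(4,3) a1@(1,2) a2@(2,0) a3@(4,3) a4@(4,3) a5@(4,3) | pheromone: 0 0 0 0 / 0 0 10 0 / 6 0 0 0 / 0 0 0 0 / 0 0 0 39
t=6: a0@(4,3) a1@(1,2) a2@(2,0) a3@(4,3) a4@(4,3) a5@(4,3) | pheromone: 0 0 0 0 / 0 0 11 0 / 7 0 0 0 / 0 0 0 0 / 0 0 0 46
t=7: a0@(4,3) a1@(1,2) a2@(2,0) a3@(4,3) a4@(4,3) a5@(4,3) | pheromone: 0 0 0 0 / 0 0 12 0 / 8 0 0 0 / 0 0 0 0 / 0 0 0 53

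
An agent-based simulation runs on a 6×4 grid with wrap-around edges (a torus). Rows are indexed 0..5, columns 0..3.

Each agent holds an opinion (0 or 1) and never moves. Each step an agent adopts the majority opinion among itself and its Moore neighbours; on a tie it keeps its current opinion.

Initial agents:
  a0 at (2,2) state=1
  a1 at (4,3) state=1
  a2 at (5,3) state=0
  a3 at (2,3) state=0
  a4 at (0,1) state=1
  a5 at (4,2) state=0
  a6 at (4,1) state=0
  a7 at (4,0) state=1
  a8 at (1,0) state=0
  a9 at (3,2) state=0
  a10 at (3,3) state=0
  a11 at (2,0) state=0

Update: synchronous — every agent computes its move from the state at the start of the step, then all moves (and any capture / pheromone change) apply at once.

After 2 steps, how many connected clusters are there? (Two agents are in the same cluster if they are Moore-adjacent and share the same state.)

t=1: a0@(2,2):0 a1@(4,3):0 a2@(5,3):0 a3@(2,3):0 a4@(0,1):1 a5@(4,2):0 a6@(4,1):0 a7@(4,0):0 a8@(1,0):0 a9@(3,2):0 a10@(3,3):0 a11@(2,0):0
t=2: (unchanged — steady state)

2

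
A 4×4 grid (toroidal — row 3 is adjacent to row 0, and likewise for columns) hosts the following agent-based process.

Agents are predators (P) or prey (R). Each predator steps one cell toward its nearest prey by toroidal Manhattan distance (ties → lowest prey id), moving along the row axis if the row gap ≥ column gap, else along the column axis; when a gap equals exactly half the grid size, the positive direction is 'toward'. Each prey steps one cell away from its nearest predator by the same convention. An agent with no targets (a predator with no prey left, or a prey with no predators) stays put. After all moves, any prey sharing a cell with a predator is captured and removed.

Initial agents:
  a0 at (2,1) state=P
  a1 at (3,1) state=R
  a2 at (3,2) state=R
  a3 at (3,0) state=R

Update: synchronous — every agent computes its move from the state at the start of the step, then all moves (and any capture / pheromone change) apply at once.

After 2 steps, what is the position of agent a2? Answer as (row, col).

t=1: a0@(3,1):P a1@(0,1):R a2@(0,2):R a3@(0,0):R
t=2: a0@(0,1):P a1@(1,1):R a2@(1,2):R a3@(1,0):R

(1, 2)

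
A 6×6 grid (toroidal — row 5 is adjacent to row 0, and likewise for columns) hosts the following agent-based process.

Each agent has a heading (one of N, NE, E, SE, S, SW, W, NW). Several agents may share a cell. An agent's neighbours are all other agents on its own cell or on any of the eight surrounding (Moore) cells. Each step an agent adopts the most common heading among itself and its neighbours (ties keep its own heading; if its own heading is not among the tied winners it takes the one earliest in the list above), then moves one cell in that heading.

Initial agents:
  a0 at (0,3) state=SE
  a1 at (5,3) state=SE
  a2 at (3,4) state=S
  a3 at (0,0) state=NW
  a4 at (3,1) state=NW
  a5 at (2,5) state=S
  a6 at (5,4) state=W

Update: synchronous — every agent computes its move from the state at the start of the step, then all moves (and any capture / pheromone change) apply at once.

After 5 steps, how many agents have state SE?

5

t=1: a0@(1,4):SE a1@(0,4):SE a2@(4,4):S a3@(5,5):NW a4@(2,0):NW a5@(3,5):S a6@(0,5):SE
t=2: a0@(2,5):SE a1@(1,5):SE a2@(5,4):S a3@(0,0):SE a4@(1,5):NW a5@(4,5):S a6@(1,0):SE
t=3: a0@(3,0):SE a1@(2,0):SE a2@(0,4):S a3@(1,1):SE a4@(2,0):SE a5@(5,5):S a6@(2,1):SE
t=4: a0@(4,1):SE a1@(3,1):SE a2@(1,4):S a3@(2,2):SE a4@(3,1):SE a5@(0,5):S a6@(3,2):SE
t=5: a0@(5,2):SE a1@(4,2):SE a2@(2,4):S a3@(3,3):SE a4@(4,2):SE a5@(1,5):S a6@(4,3):SE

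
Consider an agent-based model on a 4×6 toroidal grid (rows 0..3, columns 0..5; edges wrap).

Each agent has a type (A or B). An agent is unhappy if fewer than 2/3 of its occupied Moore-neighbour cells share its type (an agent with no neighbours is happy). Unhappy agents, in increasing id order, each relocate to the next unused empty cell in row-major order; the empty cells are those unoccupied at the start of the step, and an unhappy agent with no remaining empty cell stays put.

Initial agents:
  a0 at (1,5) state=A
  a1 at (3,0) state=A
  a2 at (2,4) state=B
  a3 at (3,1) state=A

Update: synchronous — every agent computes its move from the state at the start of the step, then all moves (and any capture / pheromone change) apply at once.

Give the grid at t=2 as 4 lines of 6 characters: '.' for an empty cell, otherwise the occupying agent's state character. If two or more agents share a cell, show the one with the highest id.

A.B...
......
......
AA....

t=1: a0@(0,0):A a1@(3,0):A a2@(0,1):B a3@(3,1):A
t=2: a0@(0,0):A a1@(3,0):A a2@(0,2):B a3@(3,1):A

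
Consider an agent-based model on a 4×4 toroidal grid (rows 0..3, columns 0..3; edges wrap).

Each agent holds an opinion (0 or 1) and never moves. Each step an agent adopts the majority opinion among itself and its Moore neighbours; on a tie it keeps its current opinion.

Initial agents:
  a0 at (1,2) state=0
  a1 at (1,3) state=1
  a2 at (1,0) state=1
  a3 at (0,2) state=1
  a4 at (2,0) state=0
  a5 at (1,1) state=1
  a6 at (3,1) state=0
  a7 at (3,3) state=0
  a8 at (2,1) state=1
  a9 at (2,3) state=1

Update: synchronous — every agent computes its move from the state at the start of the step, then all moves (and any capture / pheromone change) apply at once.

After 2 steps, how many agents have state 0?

0

t=1: a0@(1,2):1 a1@(1,3):1 a2@(1,0):1 a3@(0,2):1 a4@(2,0):1 a5@(1,1):1 a6@(3,1):0 a7@(3,3):0 a8@(2,1):1 a9@(2,3):1
t=2: a0@(1,2):1 a1@(1,3):1 a2@(1,0):1 a3@(0,2):1 a4@(2,0):1 a5@(1,1):1 a6@(3,1):1 a7@(3,3):1 a8@(2,1):1 a9@(2,3):1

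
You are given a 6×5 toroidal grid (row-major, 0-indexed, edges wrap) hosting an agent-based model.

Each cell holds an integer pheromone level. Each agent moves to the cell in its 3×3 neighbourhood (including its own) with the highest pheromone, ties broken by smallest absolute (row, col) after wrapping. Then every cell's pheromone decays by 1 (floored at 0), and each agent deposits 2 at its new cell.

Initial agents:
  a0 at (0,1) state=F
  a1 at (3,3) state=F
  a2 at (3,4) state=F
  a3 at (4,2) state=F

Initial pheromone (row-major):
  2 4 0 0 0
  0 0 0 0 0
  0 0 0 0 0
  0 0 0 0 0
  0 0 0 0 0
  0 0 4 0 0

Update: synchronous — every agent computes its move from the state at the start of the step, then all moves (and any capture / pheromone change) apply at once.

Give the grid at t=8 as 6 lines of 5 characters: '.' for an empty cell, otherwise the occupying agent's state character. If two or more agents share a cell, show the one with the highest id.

.F...
.....
F.F..
.....
.....
.....

t=1: a0@(0,1) a1@(2,2) a2@(2,0) a3@(5,2) | pheromone: 1 5 0 0 0 / 0 0 0 0 0 / 2 0 2 0 0 / 0 0 0 0 0 / 0 0 0 0 0 / 0 0 5 0 0
t=2: a0@(0,1) a1@(2,2) a2@(2,0) a3@(0,1) | pheromone: 0 8 0 0 0 / 0 0 0 0 0 / 3 0 3 0 0 / 0 0 0 0 0 / 0 0 0 0 0 / 0 0 4 0 0
t=3: a0@(0,1) a1@(2,2) a2@(2,0) a3@(0,1) | pheromone: 0 11 0 0 0 / 0 0 0 0 0 / 4 0 4 0 0 / 0 0 0 0 0 / 0 0 0 0 0 / 0 0 3 0 0
t=4: a0@(0,1) a1@(2,2) a2@(2,0) a3@(0,1) | pheromone: 0 14 0 0 0 / 0 0 0 0 0 / 5 0 5 0 0 / 0 0 0 0 0 / 0 0 0 0 0 / 0 0 2 0 0
t=5: a0@(0,1) a1@(2,2) a2@(2,0) a3@(0,1) | pheromone: 0 17 0 0 0 / 0 0 0 0 0 / 6 0 6 0 0 / 0 0 0 0 0 / 0 0 0 0 0 / 0 0 1 0 0
t=6: a0@(0,1) a1@(2,2) a2@(2,0) a3@(0,1) | pheromone: 0 20 0 0 0 / 0 0 0 0 0 / 7 0 7 0 0 / 0 0 0 0 0 / 0 0 0 0 0 / 0 0 0 0 0
t=7: a0@(0,1) a1@(2,2) a2@(2,0) a3@(0,1) | pheromone: 0 23 0 0 0 / 0 0 0 0 0 / 8 0 8 0 0 / 0 0 0 0 0 / 0 0 0 0 0 / 0 0 0 0 0
t=8: a0@(0,1) a1@(2,2) a2@(2,0) a3@(0,1) | pheromone: 0 26 0 0 0 / 0 0 0 0 0 / 9 0 9 0 0 / 0 0 0 0 0 / 0 0 0 0 0 / 0 0 0 0 0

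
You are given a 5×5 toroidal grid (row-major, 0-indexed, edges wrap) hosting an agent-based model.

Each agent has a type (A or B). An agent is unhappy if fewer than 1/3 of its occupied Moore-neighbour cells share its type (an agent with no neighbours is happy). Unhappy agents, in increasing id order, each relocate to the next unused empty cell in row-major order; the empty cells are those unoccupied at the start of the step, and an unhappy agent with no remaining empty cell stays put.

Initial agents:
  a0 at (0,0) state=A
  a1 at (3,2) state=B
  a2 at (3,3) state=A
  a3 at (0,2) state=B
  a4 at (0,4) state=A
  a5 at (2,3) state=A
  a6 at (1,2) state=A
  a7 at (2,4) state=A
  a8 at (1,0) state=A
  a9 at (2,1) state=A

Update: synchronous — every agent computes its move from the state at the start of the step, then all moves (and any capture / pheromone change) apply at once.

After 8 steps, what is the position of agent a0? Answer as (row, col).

(0, 0)

t=1: a0@(0,0):A a1@(0,1):B a2@(3,3):A a3@(0,3):B a4@(0,4):A a5@(2,3):A a6@(1,2):A a7@(2,4):A a8@(1,0):A a9@(2,1):A
t=2: a0@(0,0):A a1@(0,2):B a2@(3,3):A a3@(1,1):B a4@(0,4):A a5@(2,3):A a6@(1,2):A a7@(2,4):A a8@(1,0):A a9@(2,1):A
t=3: a0@(0,0):A a1@(0,2):B a2@(3,3):A a3@(0,1):B a4@(0,4):A a5@(2,3):A a6@(1,2):A a7@(2,4):A a8@(1,0):A a9@(2,1):A
t=4: a0@(0,0):A a1@(0,2):B a2@(3,3):A a3@(0,3):B a4@(0,4):A a5@(2,3):A a6@(1,2):A a7@(2,4):A a8@(1,0):A a9@(2,1):A
t=5: (unchanged — steady state)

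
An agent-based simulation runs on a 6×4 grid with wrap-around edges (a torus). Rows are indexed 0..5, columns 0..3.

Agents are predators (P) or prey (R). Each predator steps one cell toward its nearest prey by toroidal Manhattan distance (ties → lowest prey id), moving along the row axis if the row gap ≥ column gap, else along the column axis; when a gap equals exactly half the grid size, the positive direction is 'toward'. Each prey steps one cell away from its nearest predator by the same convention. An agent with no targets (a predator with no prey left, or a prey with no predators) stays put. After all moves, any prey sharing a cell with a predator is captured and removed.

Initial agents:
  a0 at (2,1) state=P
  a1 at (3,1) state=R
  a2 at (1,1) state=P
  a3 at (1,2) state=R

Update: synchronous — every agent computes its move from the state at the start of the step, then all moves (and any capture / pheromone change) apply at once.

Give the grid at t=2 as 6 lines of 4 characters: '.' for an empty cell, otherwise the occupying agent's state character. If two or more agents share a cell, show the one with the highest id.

....
R..P
....
....
.P..
.R..

t=1: a0@(3,1):P a1@(4,1):R a2@(1,2):P a3@(1,3):R
t=2: a0@(4,1):P a1@(5,1):R a2@(1,3):P a3@(1,0):R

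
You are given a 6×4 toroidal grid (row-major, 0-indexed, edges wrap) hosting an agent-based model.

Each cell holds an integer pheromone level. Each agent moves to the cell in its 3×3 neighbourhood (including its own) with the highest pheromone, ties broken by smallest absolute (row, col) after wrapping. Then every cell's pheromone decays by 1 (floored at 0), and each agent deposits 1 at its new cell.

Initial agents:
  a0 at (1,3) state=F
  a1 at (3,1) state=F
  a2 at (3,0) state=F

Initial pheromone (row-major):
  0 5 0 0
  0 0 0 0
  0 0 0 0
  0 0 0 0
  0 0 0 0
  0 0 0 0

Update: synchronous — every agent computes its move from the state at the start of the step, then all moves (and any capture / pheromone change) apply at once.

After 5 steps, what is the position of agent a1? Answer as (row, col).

(2, 0)

t=1: a0@(0,0) a1@(2,0) a2@(2,0) | pheromone: 1 4 0 0 / 0 0 0 0 / 2 0 0 0 / 0 0 0 0 / 0 0 0 0 / 0 0 0 0
t=2: a0@(0,1) a1@(2,0) a2@(2,0) | pheromone: 0 4 0 0 / 0 0 0 0 / 3 0 0 0 / 0 0 0 0 / 0 0 0 0 / 0 0 0 0
t=3: a0@(0,1) a1@(2,0) a2@(2,0) | pheromone: 0 4 0 0 / 0 0 0 0 / 4 0 0 0 / 0 0 0 0 / 0 0 0 0 / 0 0 0 0
t=4: a0@(0,1) a1@(2,0) a2@(2,0) | pheromone: 0 4 0 0 / 0 0 0 0 / 5 0 0 0 / 0 0 0 0 / 0 0 0 0 / 0 0 0 0
t=5: a0@(0,1) a1@(2,0) a2@(2,0) | pheromone: 0 4 0 0 / 0 0 0 0 / 6 0 0 0 / 0 0 0 0 / 0 0 0 0 / 0 0 0 0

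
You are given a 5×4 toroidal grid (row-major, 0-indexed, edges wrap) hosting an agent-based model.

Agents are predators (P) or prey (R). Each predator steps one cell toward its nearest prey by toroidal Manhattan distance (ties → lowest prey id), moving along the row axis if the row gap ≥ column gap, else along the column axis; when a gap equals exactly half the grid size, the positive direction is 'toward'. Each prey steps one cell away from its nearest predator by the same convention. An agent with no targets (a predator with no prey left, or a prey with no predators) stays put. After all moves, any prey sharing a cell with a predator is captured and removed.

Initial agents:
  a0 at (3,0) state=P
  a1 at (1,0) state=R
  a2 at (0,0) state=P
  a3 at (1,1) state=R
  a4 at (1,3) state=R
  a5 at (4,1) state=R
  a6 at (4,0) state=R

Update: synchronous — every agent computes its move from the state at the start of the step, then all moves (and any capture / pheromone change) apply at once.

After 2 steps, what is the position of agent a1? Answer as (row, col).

t=1: a0@(4,0):P a1@(2,0):R a2@(1,0):P a3@(2,1):R a4@(2,3):R a5@(0,1):R a6@(0,0):R
t=2: a0@(0,0):P a1@(3,0):R a2@(2,0):P a3@(3,1):R a4@(3,3):R a5@(1,1):R a6@(1,0):R

(3, 0)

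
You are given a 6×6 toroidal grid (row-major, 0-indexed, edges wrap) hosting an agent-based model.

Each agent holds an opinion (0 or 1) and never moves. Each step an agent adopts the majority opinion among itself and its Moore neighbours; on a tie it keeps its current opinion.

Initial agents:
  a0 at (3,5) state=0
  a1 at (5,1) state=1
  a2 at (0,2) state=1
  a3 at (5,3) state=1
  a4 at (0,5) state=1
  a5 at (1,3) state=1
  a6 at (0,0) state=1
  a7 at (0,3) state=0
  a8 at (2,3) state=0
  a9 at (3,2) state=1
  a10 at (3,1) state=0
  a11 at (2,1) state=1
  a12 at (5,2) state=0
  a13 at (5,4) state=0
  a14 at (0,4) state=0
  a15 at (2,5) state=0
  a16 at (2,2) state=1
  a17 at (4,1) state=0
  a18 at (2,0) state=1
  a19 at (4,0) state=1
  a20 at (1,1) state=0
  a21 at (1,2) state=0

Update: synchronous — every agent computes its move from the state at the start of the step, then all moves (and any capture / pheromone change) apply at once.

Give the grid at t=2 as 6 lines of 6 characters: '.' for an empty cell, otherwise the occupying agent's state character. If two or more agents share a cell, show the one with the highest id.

t=1: a0@(3,5):0 a1@(5,1):1 a2@(0,2):1 a3@(5,3):0 a4@(0,5):1 a5@(1,3):0 a6@(0,0):1 a7@(0,3):0 a8@(2,3):1 a9@(3,2):1 a10@(3,1):1 a11@(2,1):1 a12@(5,2):0 a13@(5,4):0 a14@(0,4):0 a15@(2,5):0 a16@(2,2):1 a17@(4,1):0 a18@(2,0):0 a19@(4,0):0 a20@(1,1):1 a21@(1,2):0
t=2: a0@(3,5):0 a1@(5,1):1 a2@(0,2):0 a3@(5,3):0 a4@(0,5):1 a5@(1,3):0 a6@(0,0):1 a7@(0,3):0 a8@(2,3):1 a9@(3,2):1 a10@(3,1):1 a11@(2,1):1 a12@(5,2):0 a13@(5,4):0 a14@(0,4):0 a15@(2,5):0 a16@(2,2):1 a17@(4,1):0 a18@(2,0):0 a19@(4,0):0 a20@(1,1):1 a21@(1,2):1

1.0001
.110..
0111.0
.11..0
00....
.1000.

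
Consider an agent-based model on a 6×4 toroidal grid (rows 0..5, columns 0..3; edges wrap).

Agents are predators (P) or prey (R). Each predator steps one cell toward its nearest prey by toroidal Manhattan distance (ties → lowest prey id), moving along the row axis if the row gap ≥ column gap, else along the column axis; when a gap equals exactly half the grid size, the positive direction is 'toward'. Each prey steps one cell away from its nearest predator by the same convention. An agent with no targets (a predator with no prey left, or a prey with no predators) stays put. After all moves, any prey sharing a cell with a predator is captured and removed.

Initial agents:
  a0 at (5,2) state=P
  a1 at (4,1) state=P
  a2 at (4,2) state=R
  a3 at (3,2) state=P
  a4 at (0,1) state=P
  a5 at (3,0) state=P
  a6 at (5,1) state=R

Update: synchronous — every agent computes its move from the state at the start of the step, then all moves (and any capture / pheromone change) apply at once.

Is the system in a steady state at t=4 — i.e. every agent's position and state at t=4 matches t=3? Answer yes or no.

t=1: a0@(4,2):P a1@(4,2):P a2@(3,2):R a3@(4,2):P a4@(5,1):P a5@(3,1):P a6@(5,0):R
t=2: a0@(3,2):P a1@(3,2):P a2@(2,2):R a3@(3,2):P a4@(5,0):P a5@(3,2):P a6@(5,3):R
t=3: a0@(2,2):P a1@(2,2):P a2@(1,2):R a3@(2,2):P a4@(5,3):P a5@(2,2):P a6@(5,2):R
t=4: a0@(1,2):P a1@(1,2):P a2@(0,2):R a3@(1,2):P a4@(5,2):P a5@(1,2):P a6@(5,1):R

no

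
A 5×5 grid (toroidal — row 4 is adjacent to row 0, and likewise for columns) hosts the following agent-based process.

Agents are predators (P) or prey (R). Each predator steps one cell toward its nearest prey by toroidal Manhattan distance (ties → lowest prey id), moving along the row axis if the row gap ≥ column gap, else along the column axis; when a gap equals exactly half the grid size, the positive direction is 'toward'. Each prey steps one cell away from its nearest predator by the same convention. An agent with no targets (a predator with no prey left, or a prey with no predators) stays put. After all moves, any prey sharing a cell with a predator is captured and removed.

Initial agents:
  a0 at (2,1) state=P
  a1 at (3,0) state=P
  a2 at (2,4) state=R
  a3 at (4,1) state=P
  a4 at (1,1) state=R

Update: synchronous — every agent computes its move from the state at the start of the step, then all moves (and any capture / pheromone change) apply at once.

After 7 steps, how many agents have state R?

1

t=1: a0@(1,1):P a1@(2,0):P a2@(2,3):R a3@(0,1):P
t=2: a0@(1,2):P a1@(2,4):P a2@(2,2):R a3@(1,1):P
t=3: a0@(2,2):P a1@(2,3):P a2@(3,2):R a3@(2,1):P
t=4: a0@(3,2):P a1@(3,3):P a2@(4,2):R a3@(3,1):P
t=5: a0@(4,2):P a1@(4,3):P a2@(0,2):R a3@(4,1):P
t=6: a0@(0,2):P a1@(0,3):P a2@(1,2):R a3@(0,1):P
t=7: a0@(1,2):P a1@(1,3):P a2@(2,2):R a3@(1,1):P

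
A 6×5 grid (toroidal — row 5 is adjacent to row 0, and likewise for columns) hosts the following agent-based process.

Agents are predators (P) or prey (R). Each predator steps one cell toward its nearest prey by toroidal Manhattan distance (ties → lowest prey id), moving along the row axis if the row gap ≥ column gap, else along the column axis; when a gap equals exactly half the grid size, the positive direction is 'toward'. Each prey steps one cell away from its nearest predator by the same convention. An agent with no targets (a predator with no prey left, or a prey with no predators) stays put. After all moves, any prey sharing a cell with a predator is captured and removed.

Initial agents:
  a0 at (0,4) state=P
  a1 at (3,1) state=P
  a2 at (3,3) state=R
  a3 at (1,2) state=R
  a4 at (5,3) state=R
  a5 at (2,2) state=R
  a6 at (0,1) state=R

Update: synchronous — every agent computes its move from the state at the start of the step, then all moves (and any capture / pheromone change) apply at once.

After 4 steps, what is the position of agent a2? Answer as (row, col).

t=1: a0@(5,4):P a1@(3,2):P a2@(3,4):R a3@(1,1):R a4@(4,3):R a5@(1,2):R a6@(0,2):R
t=2: a0@(4,4):P a1@(3,3):P a2@(2,4):R a3@(0,1):R a5@(0,2):R a6@(0,1):R
t=3: a0@(3,4):P a1@(2,3):P a2@(1,4):R a3@(1,1):R a5@(1,2):R a6@(1,1):R
t=4: a0@(2,4):P a1@(1,3):P a2@(0,4):R a3@(1,0):R a5@(0,2):R a6@(1,0):R

(0, 4)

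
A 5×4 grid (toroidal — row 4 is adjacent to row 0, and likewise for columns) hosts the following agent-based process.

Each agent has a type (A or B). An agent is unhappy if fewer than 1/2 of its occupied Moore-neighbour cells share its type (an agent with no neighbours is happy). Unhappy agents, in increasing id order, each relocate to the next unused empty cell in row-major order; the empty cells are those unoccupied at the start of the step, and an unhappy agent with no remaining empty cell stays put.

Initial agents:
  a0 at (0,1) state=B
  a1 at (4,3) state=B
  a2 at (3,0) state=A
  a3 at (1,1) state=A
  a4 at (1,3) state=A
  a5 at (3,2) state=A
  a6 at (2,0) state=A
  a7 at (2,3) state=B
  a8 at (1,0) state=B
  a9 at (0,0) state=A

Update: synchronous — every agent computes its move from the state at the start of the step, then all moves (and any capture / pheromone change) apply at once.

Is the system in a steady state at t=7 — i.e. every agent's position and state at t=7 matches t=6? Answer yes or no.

t=1: a0@(0,2):B a1@(0,3):B a2@(1,2):A a3@(1,1):A a4@(1,3):A a5@(2,1):A a6@(2,0):A a7@(2,2):B a8@(3,1):B a9@(3,3):A
t=2: a0@(0,0):B a1@(0,1):B a2@(1,2):A a3@(1,1):A a4@(1,0):A a5@(2,1):A a6@(2,0):A a7@(2,3):B a8@(3,0):B a9@(3,3):A
t=3: a0@(0,2):B a1@(0,3):B a2@(1,2):A a3@(1,1):A a4@(1,0):A a5@(2,1):A a6@(2,0):A a7@(1,3):B a8@(2,2):B a9@(3,1):A
t=4: a0@(0,2):B a1@(0,3):B a2@(0,0):A a3@(1,1):A a4@(1,0):A a5@(2,1):A a6@(2,0):A a7@(1,3):B a8@(0,1):B a9@(3,1):A
t=5: a0@(0,2):B a1@(0,3):B a2@(1,2):A a3@(1,1):A a4@(1,0):A a5@(2,1):A a6@(2,0):A a7@(2,2):B a8@(2,3):B a9@(3,1):A
t=6: a0@(0,0):B a1@(0,1):B a2@(1,3):A a3@(1,1):A a4@(1,0):A a5@(2,1):A a6@(2,0):A a7@(3,0):B a8@(3,2):B a9@(3,1):A
t=7: a0@(0,2):B a1@(0,3):B a2@(1,3):A a3@(1,1):A a4@(1,0):A a5@(2,1):A a6@(2,0):A a7@(1,2):B a8@(2,2):B a9@(3,1):A

no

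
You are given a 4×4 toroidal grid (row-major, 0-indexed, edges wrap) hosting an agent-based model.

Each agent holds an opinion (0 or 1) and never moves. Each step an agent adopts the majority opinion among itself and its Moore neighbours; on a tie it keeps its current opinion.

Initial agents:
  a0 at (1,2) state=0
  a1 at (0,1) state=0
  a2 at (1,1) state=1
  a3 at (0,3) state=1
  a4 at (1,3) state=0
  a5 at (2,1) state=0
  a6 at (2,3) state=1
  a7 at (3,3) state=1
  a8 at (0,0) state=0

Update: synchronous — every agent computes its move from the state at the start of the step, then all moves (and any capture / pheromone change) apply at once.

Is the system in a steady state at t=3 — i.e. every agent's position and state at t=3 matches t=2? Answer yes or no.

yes

t=1: a0@(1,2):0 a1@(0,1):0 a2@(1,1):0 a3@(0,3):0 a4@(1,3):0 a5@(2,1):0 a6@(2,3):1 a7@(3,3):1 a8@(0,0):0
t=2: (unchanged — steady state)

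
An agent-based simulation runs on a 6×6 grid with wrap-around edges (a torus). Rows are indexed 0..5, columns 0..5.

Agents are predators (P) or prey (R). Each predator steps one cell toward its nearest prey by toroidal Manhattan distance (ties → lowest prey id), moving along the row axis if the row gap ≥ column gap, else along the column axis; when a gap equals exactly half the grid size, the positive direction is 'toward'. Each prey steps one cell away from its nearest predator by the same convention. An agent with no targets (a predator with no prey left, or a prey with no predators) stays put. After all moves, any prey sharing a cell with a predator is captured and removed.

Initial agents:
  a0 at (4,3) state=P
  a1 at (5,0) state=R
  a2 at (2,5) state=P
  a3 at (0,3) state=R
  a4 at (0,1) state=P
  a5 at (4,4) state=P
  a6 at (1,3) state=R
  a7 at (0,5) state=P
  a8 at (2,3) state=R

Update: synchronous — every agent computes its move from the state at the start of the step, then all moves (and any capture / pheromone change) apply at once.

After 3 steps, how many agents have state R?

t=1: a0@(5,3):P a1@(4,0):R a2@(2,4):P a3@(1,3):R a4@(5,1):P a5@(4,5):P a6@(0,3):R a7@(5,5):P a8@(1,3):R
t=2: a0@(0,3):P a2@(1,4):P a3@(2,3):R a4@(4,1):P a5@(4,0):P a6@(1,3):R a7@(4,5):P a8@(2,3):R
t=3: a0@(1,3):P a2@(1,3):P a3@(3,3):R a4@(3,1):P a5@(4,1):P a6@(2,3):R a7@(3,5):P a8@(3,3):R

3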